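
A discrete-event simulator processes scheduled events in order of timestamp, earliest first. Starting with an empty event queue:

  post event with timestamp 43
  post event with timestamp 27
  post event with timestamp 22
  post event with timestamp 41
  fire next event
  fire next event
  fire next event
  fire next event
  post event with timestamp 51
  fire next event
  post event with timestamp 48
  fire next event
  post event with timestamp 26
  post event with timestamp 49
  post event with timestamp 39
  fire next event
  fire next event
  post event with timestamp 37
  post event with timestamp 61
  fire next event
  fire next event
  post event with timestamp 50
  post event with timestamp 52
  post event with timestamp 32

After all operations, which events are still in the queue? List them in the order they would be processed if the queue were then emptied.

insert 43 → {43}
insert 27 → {27, 43}
insert 22 → {22, 27, 43}
insert 41 → {22, 27, 41, 43}
fire next event → 22; now {27, 41, 43}
fire next event → 27; now {41, 43}
fire next event → 41; now {43}
fire next event → 43; now {}
insert 51 → {51}
fire next event → 51; now {}
insert 48 → {48}
fire next event → 48; now {}
insert 26 → {26}
insert 49 → {26, 49}
insert 39 → {26, 39, 49}
fire next event → 26; now {39, 49}
fire next event → 39; now {49}
insert 37 → {37, 49}
insert 61 → {37, 49, 61}
fire next event → 37; now {49, 61}
fire next event → 49; now {61}
insert 50 → {50, 61}
insert 52 → {50, 52, 61}
insert 32 → {32, 50, 52, 61}

[32, 50, 52, 61]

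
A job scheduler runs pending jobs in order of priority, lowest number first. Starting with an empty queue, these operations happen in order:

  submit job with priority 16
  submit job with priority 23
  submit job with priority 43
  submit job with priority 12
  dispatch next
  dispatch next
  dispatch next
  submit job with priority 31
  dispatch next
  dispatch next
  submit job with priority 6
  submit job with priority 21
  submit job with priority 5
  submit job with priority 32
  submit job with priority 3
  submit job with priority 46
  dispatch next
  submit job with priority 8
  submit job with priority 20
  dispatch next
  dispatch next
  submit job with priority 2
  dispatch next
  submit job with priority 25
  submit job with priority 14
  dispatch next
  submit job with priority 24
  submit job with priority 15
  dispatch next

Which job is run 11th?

insert 16 → {16}
insert 23 → {16, 23}
insert 43 → {16, 23, 43}
insert 12 → {12, 16, 23, 43}
dispatch next → 12; now {16, 23, 43}
dispatch next → 16; now {23, 43}
dispatch next → 23; now {43}
insert 31 → {31, 43}
dispatch next → 31; now {43}
dispatch next → 43; now {}
insert 6 → {6}
insert 21 → {6, 21}
insert 5 → {5, 6, 21}
insert 32 → {5, 6, 21, 32}
insert 3 → {3, 5, 6, 21, 32}
insert 46 → {3, 5, 6, 21, 32, 46}
dispatch next → 3; now {5, 6, 21, 32, 46}
insert 8 → {5, 6, 8, 21, 32, 46}
insert 20 → {5, 6, 8, 20, 21, 32, 46}
dispatch next → 5; now {6, 8, 20, 21, 32, 46}
dispatch next → 6; now {8, 20, 21, 32, 46}
insert 2 → {2, 8, 20, 21, 32, 46}
dispatch next → 2; now {8, 20, 21, 32, 46}
insert 25 → {8, 20, 21, 25, 32, 46}
insert 14 → {8, 14, 20, 21, 25, 32, 46}
dispatch next → 8; now {14, 20, 21, 25, 32, 46}
insert 24 → {14, 20, 21, 24, 25, 32, 46}
insert 15 → {14, 15, 20, 21, 24, 25, 32, 46}
dispatch next → 14; now {15, 20, 21, 24, 25, 32, 46}

14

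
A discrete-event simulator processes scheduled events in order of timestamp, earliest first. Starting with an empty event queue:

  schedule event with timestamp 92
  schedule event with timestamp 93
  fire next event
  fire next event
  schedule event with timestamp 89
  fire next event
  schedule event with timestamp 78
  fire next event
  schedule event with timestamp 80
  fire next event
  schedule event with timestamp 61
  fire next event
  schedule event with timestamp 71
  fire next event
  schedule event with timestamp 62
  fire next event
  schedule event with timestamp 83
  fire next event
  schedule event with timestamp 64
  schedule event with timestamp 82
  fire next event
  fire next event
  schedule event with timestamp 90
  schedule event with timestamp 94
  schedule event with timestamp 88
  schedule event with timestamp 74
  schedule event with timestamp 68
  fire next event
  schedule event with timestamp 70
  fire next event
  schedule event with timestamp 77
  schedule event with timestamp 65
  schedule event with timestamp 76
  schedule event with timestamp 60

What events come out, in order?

insert 92 → {92}
insert 93 → {92, 93}
fire next event → 92; now {93}
fire next event → 93; now {}
insert 89 → {89}
fire next event → 89; now {}
insert 78 → {78}
fire next event → 78; now {}
insert 80 → {80}
fire next event → 80; now {}
insert 61 → {61}
fire next event → 61; now {}
insert 71 → {71}
fire next event → 71; now {}
insert 62 → {62}
fire next event → 62; now {}
insert 83 → {83}
fire next event → 83; now {}
insert 64 → {64}
insert 82 → {64, 82}
fire next event → 64; now {82}
fire next event → 82; now {}
insert 90 → {90}
insert 94 → {90, 94}
insert 88 → {88, 90, 94}
insert 74 → {74, 88, 90, 94}
insert 68 → {68, 74, 88, 90, 94}
fire next event → 68; now {74, 88, 90, 94}
insert 70 → {70, 74, 88, 90, 94}
fire next event → 70; now {74, 88, 90, 94}
insert 77 → {74, 77, 88, 90, 94}
insert 65 → {65, 74, 77, 88, 90, 94}
insert 76 → {65, 74, 76, 77, 88, 90, 94}
insert 60 → {60, 65, 74, 76, 77, 88, 90, 94}

92, 93, 89, 78, 80, 61, 71, 62, 83, 64, 82, 68, 70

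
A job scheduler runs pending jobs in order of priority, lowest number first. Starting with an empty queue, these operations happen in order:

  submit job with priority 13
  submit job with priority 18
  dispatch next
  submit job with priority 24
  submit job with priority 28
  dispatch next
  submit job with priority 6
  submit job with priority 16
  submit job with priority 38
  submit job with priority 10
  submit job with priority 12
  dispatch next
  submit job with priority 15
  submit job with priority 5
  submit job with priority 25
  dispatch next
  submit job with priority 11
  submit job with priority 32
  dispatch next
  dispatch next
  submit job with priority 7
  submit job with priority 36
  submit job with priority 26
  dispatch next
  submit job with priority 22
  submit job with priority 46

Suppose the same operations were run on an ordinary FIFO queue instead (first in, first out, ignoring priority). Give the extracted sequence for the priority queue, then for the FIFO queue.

insert 13 → {13}
insert 18 → {13, 18}
dispatch next → 13; now {18}
insert 24 → {18, 24}
insert 28 → {18, 24, 28}
dispatch next → 18; now {24, 28}
insert 6 → {6, 24, 28}
insert 16 → {6, 16, 24, 28}
insert 38 → {6, 16, 24, 28, 38}
insert 10 → {6, 10, 16, 24, 28, 38}
insert 12 → {6, 10, 12, 16, 24, 28, 38}
dispatch next → 6; now {10, 12, 16, 24, 28, 38}
insert 15 → {10, 12, 15, 16, 24, 28, 38}
insert 5 → {5, 10, 12, 15, 16, 24, 28, 38}
insert 25 → {5, 10, 12, 15, 16, 24, 25, 28, 38}
dispatch next → 5; now {10, 12, 15, 16, 24, 25, 28, 38}
insert 11 → {10, 11, 12, 15, 16, 24, 25, 28, 38}
insert 32 → {10, 11, 12, 15, 16, 24, 25, 28, 32, 38}
dispatch next → 10; now {11, 12, 15, 16, 24, 25, 28, 32, 38}
dispatch next → 11; now {12, 15, 16, 24, 25, 28, 32, 38}
insert 7 → {7, 12, 15, 16, 24, 25, 28, 32, 38}
insert 36 → {7, 12, 15, 16, 24, 25, 28, 32, 36, 38}
insert 26 → {7, 12, 15, 16, 24, 25, 26, 28, 32, 36, 38}
dispatch next → 7; now {12, 15, 16, 24, 25, 26, 28, 32, 36, 38}
insert 22 → {12, 15, 16, 22, 24, 25, 26, 28, 32, 36, 38}
insert 46 → {12, 15, 16, 22, 24, 25, 26, 28, 32, 36, 38, 46}

priority queue: 13 → 18 → 6 → 5 → 10 → 11 → 7; FIFO queue: [13, 18, 24, 28, 6, 16, 38]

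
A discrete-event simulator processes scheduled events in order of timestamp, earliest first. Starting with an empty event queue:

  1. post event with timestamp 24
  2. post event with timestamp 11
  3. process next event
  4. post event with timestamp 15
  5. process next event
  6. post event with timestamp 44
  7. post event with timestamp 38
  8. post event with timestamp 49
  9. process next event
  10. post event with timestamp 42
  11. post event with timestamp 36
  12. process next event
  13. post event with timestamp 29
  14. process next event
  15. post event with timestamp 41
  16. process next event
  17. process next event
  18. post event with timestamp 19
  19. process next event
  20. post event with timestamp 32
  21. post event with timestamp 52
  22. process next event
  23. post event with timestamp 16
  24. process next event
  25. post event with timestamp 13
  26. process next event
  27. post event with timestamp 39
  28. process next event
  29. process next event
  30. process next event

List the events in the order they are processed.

insert 24 → {24}
insert 11 → {11, 24}
process next event → 11; now {24}
insert 15 → {15, 24}
process next event → 15; now {24}
insert 44 → {24, 44}
insert 38 → {24, 38, 44}
insert 49 → {24, 38, 44, 49}
process next event → 24; now {38, 44, 49}
insert 42 → {38, 42, 44, 49}
insert 36 → {36, 38, 42, 44, 49}
process next event → 36; now {38, 42, 44, 49}
insert 29 → {29, 38, 42, 44, 49}
process next event → 29; now {38, 42, 44, 49}
insert 41 → {38, 41, 42, 44, 49}
process next event → 38; now {41, 42, 44, 49}
process next event → 41; now {42, 44, 49}
insert 19 → {19, 42, 44, 49}
process next event → 19; now {42, 44, 49}
insert 32 → {32, 42, 44, 49}
insert 52 → {32, 42, 44, 49, 52}
process next event → 32; now {42, 44, 49, 52}
insert 16 → {16, 42, 44, 49, 52}
process next event → 16; now {42, 44, 49, 52}
insert 13 → {13, 42, 44, 49, 52}
process next event → 13; now {42, 44, 49, 52}
insert 39 → {39, 42, 44, 49, 52}
process next event → 39; now {42, 44, 49, 52}
process next event → 42; now {44, 49, 52}
process next event → 44; now {49, 52}

[11, 15, 24, 36, 29, 38, 41, 19, 32, 16, 13, 39, 42, 44]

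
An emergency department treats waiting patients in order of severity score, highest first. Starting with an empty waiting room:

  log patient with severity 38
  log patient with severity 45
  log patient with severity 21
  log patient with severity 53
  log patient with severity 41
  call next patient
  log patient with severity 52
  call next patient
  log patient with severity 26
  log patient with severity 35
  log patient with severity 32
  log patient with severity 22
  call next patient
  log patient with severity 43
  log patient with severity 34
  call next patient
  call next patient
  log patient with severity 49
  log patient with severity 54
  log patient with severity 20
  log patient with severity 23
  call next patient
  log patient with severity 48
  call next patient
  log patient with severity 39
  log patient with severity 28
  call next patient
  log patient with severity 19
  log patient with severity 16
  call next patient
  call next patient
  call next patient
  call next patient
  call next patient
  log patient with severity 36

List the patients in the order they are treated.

53 → 52 → 45 → 43 → 41 → 54 → 49 → 48 → 39 → 38 → 35 → 34 → 32

insert 38 → {38}
insert 45 → {45, 38}
insert 21 → {45, 38, 21}
insert 53 → {53, 45, 38, 21}
insert 41 → {53, 45, 41, 38, 21}
call next patient → 53; now {45, 41, 38, 21}
insert 52 → {52, 45, 41, 38, 21}
call next patient → 52; now {45, 41, 38, 21}
insert 26 → {45, 41, 38, 26, 21}
insert 35 → {45, 41, 38, 35, 26, 21}
insert 32 → {45, 41, 38, 35, 32, 26, 21}
insert 22 → {45, 41, 38, 35, 32, 26, 22, 21}
call next patient → 45; now {41, 38, 35, 32, 26, 22, 21}
insert 43 → {43, 41, 38, 35, 32, 26, 22, 21}
insert 34 → {43, 41, 38, 35, 34, 32, 26, 22, 21}
call next patient → 43; now {41, 38, 35, 34, 32, 26, 22, 21}
call next patient → 41; now {38, 35, 34, 32, 26, 22, 21}
insert 49 → {49, 38, 35, 34, 32, 26, 22, 21}
insert 54 → {54, 49, 38, 35, 34, 32, 26, 22, 21}
insert 20 → {54, 49, 38, 35, 34, 32, 26, 22, 21, 20}
insert 23 → {54, 49, 38, 35, 34, 32, 26, 23, 22, 21, 20}
call next patient → 54; now {49, 38, 35, 34, 32, 26, 23, 22, 21, 20}
insert 48 → {49, 48, 38, 35, 34, 32, 26, 23, 22, 21, 20}
call next patient → 49; now {48, 38, 35, 34, 32, 26, 23, 22, 21, 20}
insert 39 → {48, 39, 38, 35, 34, 32, 26, 23, 22, 21, 20}
insert 28 → {48, 39, 38, 35, 34, 32, 28, 26, 23, 22, 21, 20}
call next patient → 48; now {39, 38, 35, 34, 32, 28, 26, 23, 22, 21, 20}
insert 19 → {39, 38, 35, 34, 32, 28, 26, 23, 22, 21, 20, 19}
insert 16 → {39, 38, 35, 34, 32, 28, 26, 23, 22, 21, 20, 19, 16}
call next patient → 39; now {38, 35, 34, 32, 28, 26, 23, 22, 21, 20, 19, 16}
call next patient → 38; now {35, 34, 32, 28, 26, 23, 22, 21, 20, 19, 16}
call next patient → 35; now {34, 32, 28, 26, 23, 22, 21, 20, 19, 16}
call next patient → 34; now {32, 28, 26, 23, 22, 21, 20, 19, 16}
call next patient → 32; now {28, 26, 23, 22, 21, 20, 19, 16}
insert 36 → {36, 28, 26, 23, 22, 21, 20, 19, 16}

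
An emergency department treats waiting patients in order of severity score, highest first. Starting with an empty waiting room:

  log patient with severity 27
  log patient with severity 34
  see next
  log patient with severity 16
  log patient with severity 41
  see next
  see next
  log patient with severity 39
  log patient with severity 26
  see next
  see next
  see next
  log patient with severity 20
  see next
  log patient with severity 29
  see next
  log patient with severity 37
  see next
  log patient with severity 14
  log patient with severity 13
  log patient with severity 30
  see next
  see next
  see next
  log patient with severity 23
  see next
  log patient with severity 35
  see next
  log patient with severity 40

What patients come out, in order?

[34, 41, 27, 39, 26, 16, 20, 29, 37, 30, 14, 13, 23, 35]

insert 27 → {27}
insert 34 → {34, 27}
see next → 34; now {27}
insert 16 → {27, 16}
insert 41 → {41, 27, 16}
see next → 41; now {27, 16}
see next → 27; now {16}
insert 39 → {39, 16}
insert 26 → {39, 26, 16}
see next → 39; now {26, 16}
see next → 26; now {16}
see next → 16; now {}
insert 20 → {20}
see next → 20; now {}
insert 29 → {29}
see next → 29; now {}
insert 37 → {37}
see next → 37; now {}
insert 14 → {14}
insert 13 → {14, 13}
insert 30 → {30, 14, 13}
see next → 30; now {14, 13}
see next → 14; now {13}
see next → 13; now {}
insert 23 → {23}
see next → 23; now {}
insert 35 → {35}
see next → 35; now {}
insert 40 → {40}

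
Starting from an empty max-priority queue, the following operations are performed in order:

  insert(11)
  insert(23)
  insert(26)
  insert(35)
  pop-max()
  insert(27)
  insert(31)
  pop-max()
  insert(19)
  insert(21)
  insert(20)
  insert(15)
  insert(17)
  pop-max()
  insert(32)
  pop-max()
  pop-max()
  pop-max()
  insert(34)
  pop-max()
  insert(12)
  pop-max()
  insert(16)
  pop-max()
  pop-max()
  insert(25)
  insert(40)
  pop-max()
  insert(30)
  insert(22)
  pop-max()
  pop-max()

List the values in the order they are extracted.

[35, 31, 27, 32, 26, 23, 34, 21, 20, 19, 40, 30, 25]

insert 11 → {11}
insert 23 → {23, 11}
insert 26 → {26, 23, 11}
insert 35 → {35, 26, 23, 11}
pop-max → 35; now {26, 23, 11}
insert 27 → {27, 26, 23, 11}
insert 31 → {31, 27, 26, 23, 11}
pop-max → 31; now {27, 26, 23, 11}
insert 19 → {27, 26, 23, 19, 11}
insert 21 → {27, 26, 23, 21, 19, 11}
insert 20 → {27, 26, 23, 21, 20, 19, 11}
insert 15 → {27, 26, 23, 21, 20, 19, 15, 11}
insert 17 → {27, 26, 23, 21, 20, 19, 17, 15, 11}
pop-max → 27; now {26, 23, 21, 20, 19, 17, 15, 11}
insert 32 → {32, 26, 23, 21, 20, 19, 17, 15, 11}
pop-max → 32; now {26, 23, 21, 20, 19, 17, 15, 11}
pop-max → 26; now {23, 21, 20, 19, 17, 15, 11}
pop-max → 23; now {21, 20, 19, 17, 15, 11}
insert 34 → {34, 21, 20, 19, 17, 15, 11}
pop-max → 34; now {21, 20, 19, 17, 15, 11}
insert 12 → {21, 20, 19, 17, 15, 12, 11}
pop-max → 21; now {20, 19, 17, 15, 12, 11}
insert 16 → {20, 19, 17, 16, 15, 12, 11}
pop-max → 20; now {19, 17, 16, 15, 12, 11}
pop-max → 19; now {17, 16, 15, 12, 11}
insert 25 → {25, 17, 16, 15, 12, 11}
insert 40 → {40, 25, 17, 16, 15, 12, 11}
pop-max → 40; now {25, 17, 16, 15, 12, 11}
insert 30 → {30, 25, 17, 16, 15, 12, 11}
insert 22 → {30, 25, 22, 17, 16, 15, 12, 11}
pop-max → 30; now {25, 22, 17, 16, 15, 12, 11}
pop-max → 25; now {22, 17, 16, 15, 12, 11}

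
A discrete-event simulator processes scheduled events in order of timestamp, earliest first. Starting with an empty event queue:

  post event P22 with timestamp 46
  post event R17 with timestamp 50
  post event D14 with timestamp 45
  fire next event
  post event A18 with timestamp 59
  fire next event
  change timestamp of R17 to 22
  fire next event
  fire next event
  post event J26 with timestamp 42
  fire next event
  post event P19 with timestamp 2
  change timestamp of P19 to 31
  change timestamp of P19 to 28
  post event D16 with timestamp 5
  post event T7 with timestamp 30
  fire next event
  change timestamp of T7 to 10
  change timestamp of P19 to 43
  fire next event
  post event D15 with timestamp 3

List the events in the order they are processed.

add P22 (timestamp 46) → {P22:46}
add R17 (timestamp 50) → {P22:46, R17:50}
add D14 (timestamp 45) → {D14:45, P22:46, R17:50}
fire next event → D14; now {P22:46, R17:50}
add A18 (timestamp 59) → {P22:46, R17:50, A18:59}
fire next event → P22; now {R17:50, A18:59}
update R17 to timestamp 22 → {R17:22, A18:59}
fire next event → R17; now {A18:59}
fire next event → A18; now {}
add J26 (timestamp 42) → {J26:42}
fire next event → J26; now {}
add P19 (timestamp 2) → {P19:2}
update P19 to timestamp 31 → {P19:31}
update P19 to timestamp 28 → {P19:28}
add D16 (timestamp 5) → {D16:5, P19:28}
add T7 (timestamp 30) → {D16:5, P19:28, T7:30}
fire next event → D16; now {P19:28, T7:30}
update T7 to timestamp 10 → {T7:10, P19:28}
update P19 to timestamp 43 → {T7:10, P19:43}
fire next event → T7; now {P19:43}
add D15 (timestamp 3) → {D15:3, P19:43}

D14 → P22 → R17 → A18 → J26 → D16 → T7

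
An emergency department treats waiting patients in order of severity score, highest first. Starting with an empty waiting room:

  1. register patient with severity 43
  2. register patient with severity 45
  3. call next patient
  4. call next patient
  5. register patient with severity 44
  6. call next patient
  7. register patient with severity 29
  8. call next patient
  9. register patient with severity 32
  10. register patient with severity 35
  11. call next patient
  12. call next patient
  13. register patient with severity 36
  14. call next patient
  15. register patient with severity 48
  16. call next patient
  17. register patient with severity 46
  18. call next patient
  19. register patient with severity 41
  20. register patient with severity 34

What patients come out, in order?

insert 43 → {43}
insert 45 → {45, 43}
call next patient → 45; now {43}
call next patient → 43; now {}
insert 44 → {44}
call next patient → 44; now {}
insert 29 → {29}
call next patient → 29; now {}
insert 32 → {32}
insert 35 → {35, 32}
call next patient → 35; now {32}
call next patient → 32; now {}
insert 36 → {36}
call next patient → 36; now {}
insert 48 → {48}
call next patient → 48; now {}
insert 46 → {46}
call next patient → 46; now {}
insert 41 → {41}
insert 34 → {41, 34}

45 → 43 → 44 → 29 → 35 → 32 → 36 → 48 → 46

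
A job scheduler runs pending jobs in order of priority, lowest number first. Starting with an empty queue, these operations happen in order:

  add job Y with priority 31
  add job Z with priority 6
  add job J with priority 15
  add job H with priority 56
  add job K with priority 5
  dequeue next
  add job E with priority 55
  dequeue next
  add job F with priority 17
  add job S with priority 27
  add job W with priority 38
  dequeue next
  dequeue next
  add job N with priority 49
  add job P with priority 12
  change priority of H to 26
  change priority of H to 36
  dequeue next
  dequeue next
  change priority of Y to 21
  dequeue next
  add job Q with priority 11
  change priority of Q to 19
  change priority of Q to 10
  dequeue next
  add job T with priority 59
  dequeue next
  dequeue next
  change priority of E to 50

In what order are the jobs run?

add Y (priority 31) → {Y:31}
add Z (priority 6) → {Z:6, Y:31}
add J (priority 15) → {Z:6, J:15, Y:31}
add H (priority 56) → {Z:6, J:15, Y:31, H:56}
add K (priority 5) → {K:5, Z:6, J:15, Y:31, H:56}
dequeue next → K; now {Z:6, J:15, Y:31, H:56}
add E (priority 55) → {Z:6, J:15, Y:31, E:55, H:56}
dequeue next → Z; now {J:15, Y:31, E:55, H:56}
add F (priority 17) → {J:15, F:17, Y:31, E:55, H:56}
add S (priority 27) → {J:15, F:17, S:27, Y:31, E:55, H:56}
add W (priority 38) → {J:15, F:17, S:27, Y:31, W:38, E:55, H:56}
dequeue next → J; now {F:17, S:27, Y:31, W:38, E:55, H:56}
dequeue next → F; now {S:27, Y:31, W:38, E:55, H:56}
add N (priority 49) → {S:27, Y:31, W:38, N:49, E:55, H:56}
add P (priority 12) → {P:12, S:27, Y:31, W:38, N:49, E:55, H:56}
update H to priority 26 → {P:12, H:26, S:27, Y:31, W:38, N:49, E:55}
update H to priority 36 → {P:12, S:27, Y:31, H:36, W:38, N:49, E:55}
dequeue next → P; now {S:27, Y:31, H:36, W:38, N:49, E:55}
dequeue next → S; now {Y:31, H:36, W:38, N:49, E:55}
update Y to priority 21 → {Y:21, H:36, W:38, N:49, E:55}
dequeue next → Y; now {H:36, W:38, N:49, E:55}
add Q (priority 11) → {Q:11, H:36, W:38, N:49, E:55}
update Q to priority 19 → {Q:19, H:36, W:38, N:49, E:55}
update Q to priority 10 → {Q:10, H:36, W:38, N:49, E:55}
dequeue next → Q; now {H:36, W:38, N:49, E:55}
add T (priority 59) → {H:36, W:38, N:49, E:55, T:59}
dequeue next → H; now {W:38, N:49, E:55, T:59}
dequeue next → W; now {N:49, E:55, T:59}
update E to priority 50 → {N:49, E:50, T:59}

[K, Z, J, F, P, S, Y, Q, H, W]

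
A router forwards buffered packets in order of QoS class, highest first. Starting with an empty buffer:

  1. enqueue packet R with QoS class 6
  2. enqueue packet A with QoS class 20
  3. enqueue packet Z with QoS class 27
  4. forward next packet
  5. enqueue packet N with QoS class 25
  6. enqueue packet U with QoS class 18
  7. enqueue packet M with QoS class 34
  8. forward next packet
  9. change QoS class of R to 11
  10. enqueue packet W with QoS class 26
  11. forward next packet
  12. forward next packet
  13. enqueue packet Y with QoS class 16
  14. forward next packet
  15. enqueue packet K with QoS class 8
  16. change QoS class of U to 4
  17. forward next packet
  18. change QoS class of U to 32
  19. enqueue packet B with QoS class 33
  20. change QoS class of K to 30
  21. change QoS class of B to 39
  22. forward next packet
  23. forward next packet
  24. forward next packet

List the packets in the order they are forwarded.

Z → M → W → N → A → Y → B → U → K

add R (QoS class 6) → {R:6}
add A (QoS class 20) → {A:20, R:6}
add Z (QoS class 27) → {Z:27, A:20, R:6}
forward next packet → Z; now {A:20, R:6}
add N (QoS class 25) → {N:25, A:20, R:6}
add U (QoS class 18) → {N:25, A:20, U:18, R:6}
add M (QoS class 34) → {M:34, N:25, A:20, U:18, R:6}
forward next packet → M; now {N:25, A:20, U:18, R:6}
update R to QoS class 11 → {N:25, A:20, U:18, R:11}
add W (QoS class 26) → {W:26, N:25, A:20, U:18, R:11}
forward next packet → W; now {N:25, A:20, U:18, R:11}
forward next packet → N; now {A:20, U:18, R:11}
add Y (QoS class 16) → {A:20, U:18, Y:16, R:11}
forward next packet → A; now {U:18, Y:16, R:11}
add K (QoS class 8) → {U:18, Y:16, R:11, K:8}
update U to QoS class 4 → {Y:16, R:11, K:8, U:4}
forward next packet → Y; now {R:11, K:8, U:4}
update U to QoS class 32 → {U:32, R:11, K:8}
add B (QoS class 33) → {B:33, U:32, R:11, K:8}
update K to QoS class 30 → {B:33, U:32, K:30, R:11}
update B to QoS class 39 → {B:39, U:32, K:30, R:11}
forward next packet → B; now {U:32, K:30, R:11}
forward next packet → U; now {K:30, R:11}
forward next packet → K; now {R:11}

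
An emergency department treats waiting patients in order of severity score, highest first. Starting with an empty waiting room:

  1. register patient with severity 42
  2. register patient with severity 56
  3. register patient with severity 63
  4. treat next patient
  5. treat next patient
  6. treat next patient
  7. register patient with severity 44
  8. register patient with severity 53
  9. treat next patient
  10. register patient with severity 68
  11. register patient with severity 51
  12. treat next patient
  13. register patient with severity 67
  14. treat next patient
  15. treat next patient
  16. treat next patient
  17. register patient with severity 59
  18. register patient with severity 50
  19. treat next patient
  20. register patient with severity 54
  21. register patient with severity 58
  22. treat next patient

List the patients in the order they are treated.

insert 42 → {42}
insert 56 → {56, 42}
insert 63 → {63, 56, 42}
treat next patient → 63; now {56, 42}
treat next patient → 56; now {42}
treat next patient → 42; now {}
insert 44 → {44}
insert 53 → {53, 44}
treat next patient → 53; now {44}
insert 68 → {68, 44}
insert 51 → {68, 51, 44}
treat next patient → 68; now {51, 44}
insert 67 → {67, 51, 44}
treat next patient → 67; now {51, 44}
treat next patient → 51; now {44}
treat next patient → 44; now {}
insert 59 → {59}
insert 50 → {59, 50}
treat next patient → 59; now {50}
insert 54 → {54, 50}
insert 58 → {58, 54, 50}
treat next patient → 58; now {54, 50}

63 → 56 → 42 → 53 → 68 → 67 → 51 → 44 → 59 → 58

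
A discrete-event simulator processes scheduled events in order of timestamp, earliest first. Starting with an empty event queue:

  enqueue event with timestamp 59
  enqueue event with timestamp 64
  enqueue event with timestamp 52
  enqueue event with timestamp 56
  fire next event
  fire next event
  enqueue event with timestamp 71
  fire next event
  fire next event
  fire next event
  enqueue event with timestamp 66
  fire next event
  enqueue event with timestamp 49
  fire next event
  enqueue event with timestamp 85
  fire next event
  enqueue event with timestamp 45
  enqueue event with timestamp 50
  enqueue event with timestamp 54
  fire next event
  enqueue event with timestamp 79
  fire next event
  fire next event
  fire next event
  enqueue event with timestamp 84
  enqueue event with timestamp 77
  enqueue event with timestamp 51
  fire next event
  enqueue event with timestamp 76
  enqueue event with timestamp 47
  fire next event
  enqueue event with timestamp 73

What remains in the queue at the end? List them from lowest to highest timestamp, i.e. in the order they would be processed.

73, 76, 77, 84

insert 59 → {59}
insert 64 → {59, 64}
insert 52 → {52, 59, 64}
insert 56 → {52, 56, 59, 64}
fire next event → 52; now {56, 59, 64}
fire next event → 56; now {59, 64}
insert 71 → {59, 64, 71}
fire next event → 59; now {64, 71}
fire next event → 64; now {71}
fire next event → 71; now {}
insert 66 → {66}
fire next event → 66; now {}
insert 49 → {49}
fire next event → 49; now {}
insert 85 → {85}
fire next event → 85; now {}
insert 45 → {45}
insert 50 → {45, 50}
insert 54 → {45, 50, 54}
fire next event → 45; now {50, 54}
insert 79 → {50, 54, 79}
fire next event → 50; now {54, 79}
fire next event → 54; now {79}
fire next event → 79; now {}
insert 84 → {84}
insert 77 → {77, 84}
insert 51 → {51, 77, 84}
fire next event → 51; now {77, 84}
insert 76 → {76, 77, 84}
insert 47 → {47, 76, 77, 84}
fire next event → 47; now {76, 77, 84}
insert 73 → {73, 76, 77, 84}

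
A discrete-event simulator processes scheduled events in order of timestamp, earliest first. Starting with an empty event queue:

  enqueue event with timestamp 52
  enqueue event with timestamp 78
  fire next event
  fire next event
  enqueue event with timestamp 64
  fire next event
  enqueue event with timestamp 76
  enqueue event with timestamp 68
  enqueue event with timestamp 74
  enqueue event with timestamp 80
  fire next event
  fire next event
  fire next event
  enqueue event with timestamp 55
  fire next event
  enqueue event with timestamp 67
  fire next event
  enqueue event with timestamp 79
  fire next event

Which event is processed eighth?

67

insert 52 → {52}
insert 78 → {52, 78}
fire next event → 52; now {78}
fire next event → 78; now {}
insert 64 → {64}
fire next event → 64; now {}
insert 76 → {76}
insert 68 → {68, 76}
insert 74 → {68, 74, 76}
insert 80 → {68, 74, 76, 80}
fire next event → 68; now {74, 76, 80}
fire next event → 74; now {76, 80}
fire next event → 76; now {80}
insert 55 → {55, 80}
fire next event → 55; now {80}
insert 67 → {67, 80}
fire next event → 67; now {80}
insert 79 → {79, 80}
fire next event → 79; now {80}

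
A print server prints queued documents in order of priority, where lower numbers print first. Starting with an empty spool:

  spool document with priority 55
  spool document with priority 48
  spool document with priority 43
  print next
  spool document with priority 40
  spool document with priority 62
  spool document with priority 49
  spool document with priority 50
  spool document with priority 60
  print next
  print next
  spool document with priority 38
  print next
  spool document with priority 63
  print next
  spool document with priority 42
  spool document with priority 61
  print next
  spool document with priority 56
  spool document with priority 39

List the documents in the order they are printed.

insert 55 → {55}
insert 48 → {48, 55}
insert 43 → {43, 48, 55}
print next → 43; now {48, 55}
insert 40 → {40, 48, 55}
insert 62 → {40, 48, 55, 62}
insert 49 → {40, 48, 49, 55, 62}
insert 50 → {40, 48, 49, 50, 55, 62}
insert 60 → {40, 48, 49, 50, 55, 60, 62}
print next → 40; now {48, 49, 50, 55, 60, 62}
print next → 48; now {49, 50, 55, 60, 62}
insert 38 → {38, 49, 50, 55, 60, 62}
print next → 38; now {49, 50, 55, 60, 62}
insert 63 → {49, 50, 55, 60, 62, 63}
print next → 49; now {50, 55, 60, 62, 63}
insert 42 → {42, 50, 55, 60, 62, 63}
insert 61 → {42, 50, 55, 60, 61, 62, 63}
print next → 42; now {50, 55, 60, 61, 62, 63}
insert 56 → {50, 55, 56, 60, 61, 62, 63}
insert 39 → {39, 50, 55, 56, 60, 61, 62, 63}

[43, 40, 48, 38, 49, 42]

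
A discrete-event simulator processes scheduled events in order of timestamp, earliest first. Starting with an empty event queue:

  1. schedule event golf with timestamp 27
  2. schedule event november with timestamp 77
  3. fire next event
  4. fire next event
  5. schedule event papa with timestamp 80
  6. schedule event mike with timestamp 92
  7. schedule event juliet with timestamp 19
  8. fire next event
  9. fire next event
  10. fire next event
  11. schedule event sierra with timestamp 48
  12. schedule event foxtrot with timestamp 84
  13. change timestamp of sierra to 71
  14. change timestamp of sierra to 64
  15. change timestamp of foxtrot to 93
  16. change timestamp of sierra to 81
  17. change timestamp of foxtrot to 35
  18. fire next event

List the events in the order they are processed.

golf → november → juliet → papa → mike → foxtrot

add golf (timestamp 27) → {golf:27}
add november (timestamp 77) → {golf:27, november:77}
fire next event → golf; now {november:77}
fire next event → november; now {}
add papa (timestamp 80) → {papa:80}
add mike (timestamp 92) → {papa:80, mike:92}
add juliet (timestamp 19) → {juliet:19, papa:80, mike:92}
fire next event → juliet; now {papa:80, mike:92}
fire next event → papa; now {mike:92}
fire next event → mike; now {}
add sierra (timestamp 48) → {sierra:48}
add foxtrot (timestamp 84) → {sierra:48, foxtrot:84}
update sierra to timestamp 71 → {sierra:71, foxtrot:84}
update sierra to timestamp 64 → {sierra:64, foxtrot:84}
update foxtrot to timestamp 93 → {sierra:64, foxtrot:93}
update sierra to timestamp 81 → {sierra:81, foxtrot:93}
update foxtrot to timestamp 35 → {foxtrot:35, sierra:81}
fire next event → foxtrot; now {sierra:81}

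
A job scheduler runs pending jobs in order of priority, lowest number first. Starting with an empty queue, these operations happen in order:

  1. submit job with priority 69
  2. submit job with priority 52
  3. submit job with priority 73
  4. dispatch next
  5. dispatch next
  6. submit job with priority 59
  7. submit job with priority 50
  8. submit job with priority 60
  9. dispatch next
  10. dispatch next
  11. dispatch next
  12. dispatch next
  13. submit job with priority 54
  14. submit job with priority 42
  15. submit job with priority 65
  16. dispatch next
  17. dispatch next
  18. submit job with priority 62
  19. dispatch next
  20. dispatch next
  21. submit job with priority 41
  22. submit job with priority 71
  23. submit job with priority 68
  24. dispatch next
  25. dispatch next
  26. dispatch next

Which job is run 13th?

71

insert 69 → {69}
insert 52 → {52, 69}
insert 73 → {52, 69, 73}
dispatch next → 52; now {69, 73}
dispatch next → 69; now {73}
insert 59 → {59, 73}
insert 50 → {50, 59, 73}
insert 60 → {50, 59, 60, 73}
dispatch next → 50; now {59, 60, 73}
dispatch next → 59; now {60, 73}
dispatch next → 60; now {73}
dispatch next → 73; now {}
insert 54 → {54}
insert 42 → {42, 54}
insert 65 → {42, 54, 65}
dispatch next → 42; now {54, 65}
dispatch next → 54; now {65}
insert 62 → {62, 65}
dispatch next → 62; now {65}
dispatch next → 65; now {}
insert 41 → {41}
insert 71 → {41, 71}
insert 68 → {41, 68, 71}
dispatch next → 41; now {68, 71}
dispatch next → 68; now {71}
dispatch next → 71; now {}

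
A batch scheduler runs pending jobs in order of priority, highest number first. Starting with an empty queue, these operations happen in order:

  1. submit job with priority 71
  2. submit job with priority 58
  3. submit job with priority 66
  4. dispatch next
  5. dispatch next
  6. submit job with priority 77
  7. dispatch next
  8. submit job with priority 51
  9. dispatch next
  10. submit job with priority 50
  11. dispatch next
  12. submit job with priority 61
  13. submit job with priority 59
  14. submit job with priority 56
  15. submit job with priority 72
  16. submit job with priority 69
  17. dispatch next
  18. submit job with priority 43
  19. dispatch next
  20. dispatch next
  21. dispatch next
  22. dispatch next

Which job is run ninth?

insert 71 → {71}
insert 58 → {71, 58}
insert 66 → {71, 66, 58}
dispatch next → 71; now {66, 58}
dispatch next → 66; now {58}
insert 77 → {77, 58}
dispatch next → 77; now {58}
insert 51 → {58, 51}
dispatch next → 58; now {51}
insert 50 → {51, 50}
dispatch next → 51; now {50}
insert 61 → {61, 50}
insert 59 → {61, 59, 50}
insert 56 → {61, 59, 56, 50}
insert 72 → {72, 61, 59, 56, 50}
insert 69 → {72, 69, 61, 59, 56, 50}
dispatch next → 72; now {69, 61, 59, 56, 50}
insert 43 → {69, 61, 59, 56, 50, 43}
dispatch next → 69; now {61, 59, 56, 50, 43}
dispatch next → 61; now {59, 56, 50, 43}
dispatch next → 59; now {56, 50, 43}
dispatch next → 56; now {50, 43}

59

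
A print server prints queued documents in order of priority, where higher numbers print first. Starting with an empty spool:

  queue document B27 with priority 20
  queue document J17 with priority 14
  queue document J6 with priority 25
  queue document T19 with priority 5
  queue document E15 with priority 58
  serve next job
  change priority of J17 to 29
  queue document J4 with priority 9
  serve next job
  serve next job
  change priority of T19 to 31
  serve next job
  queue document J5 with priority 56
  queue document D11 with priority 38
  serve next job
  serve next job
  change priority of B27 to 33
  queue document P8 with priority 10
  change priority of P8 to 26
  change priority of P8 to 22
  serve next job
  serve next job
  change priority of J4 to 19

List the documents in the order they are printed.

[E15, J17, J6, T19, J5, D11, B27, P8]

add B27 (priority 20) → {B27:20}
add J17 (priority 14) → {B27:20, J17:14}
add J6 (priority 25) → {J6:25, B27:20, J17:14}
add T19 (priority 5) → {J6:25, B27:20, J17:14, T19:5}
add E15 (priority 58) → {E15:58, J6:25, B27:20, J17:14, T19:5}
serve next job → E15; now {J6:25, B27:20, J17:14, T19:5}
update J17 to priority 29 → {J17:29, J6:25, B27:20, T19:5}
add J4 (priority 9) → {J17:29, J6:25, B27:20, J4:9, T19:5}
serve next job → J17; now {J6:25, B27:20, J4:9, T19:5}
serve next job → J6; now {B27:20, J4:9, T19:5}
update T19 to priority 31 → {T19:31, B27:20, J4:9}
serve next job → T19; now {B27:20, J4:9}
add J5 (priority 56) → {J5:56, B27:20, J4:9}
add D11 (priority 38) → {J5:56, D11:38, B27:20, J4:9}
serve next job → J5; now {D11:38, B27:20, J4:9}
serve next job → D11; now {B27:20, J4:9}
update B27 to priority 33 → {B27:33, J4:9}
add P8 (priority 10) → {B27:33, P8:10, J4:9}
update P8 to priority 26 → {B27:33, P8:26, J4:9}
update P8 to priority 22 → {B27:33, P8:22, J4:9}
serve next job → B27; now {P8:22, J4:9}
serve next job → P8; now {J4:9}
update J4 to priority 19 → {J4:19}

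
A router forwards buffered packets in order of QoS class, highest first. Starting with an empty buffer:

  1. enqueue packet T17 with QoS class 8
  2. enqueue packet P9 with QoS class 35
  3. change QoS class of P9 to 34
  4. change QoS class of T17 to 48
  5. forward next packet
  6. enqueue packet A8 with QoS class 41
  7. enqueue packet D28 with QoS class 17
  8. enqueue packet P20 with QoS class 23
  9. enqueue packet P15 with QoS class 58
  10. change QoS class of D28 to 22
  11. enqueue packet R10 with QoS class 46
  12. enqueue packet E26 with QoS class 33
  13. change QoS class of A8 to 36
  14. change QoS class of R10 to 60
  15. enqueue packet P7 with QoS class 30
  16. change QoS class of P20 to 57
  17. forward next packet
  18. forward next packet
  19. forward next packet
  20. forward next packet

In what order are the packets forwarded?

T17 → R10 → P15 → P20 → A8

add T17 (QoS class 8) → {T17:8}
add P9 (QoS class 35) → {P9:35, T17:8}
update P9 to QoS class 34 → {P9:34, T17:8}
update T17 to QoS class 48 → {T17:48, P9:34}
forward next packet → T17; now {P9:34}
add A8 (QoS class 41) → {A8:41, P9:34}
add D28 (QoS class 17) → {A8:41, P9:34, D28:17}
add P20 (QoS class 23) → {A8:41, P9:34, P20:23, D28:17}
add P15 (QoS class 58) → {P15:58, A8:41, P9:34, P20:23, D28:17}
update D28 to QoS class 22 → {P15:58, A8:41, P9:34, P20:23, D28:22}
add R10 (QoS class 46) → {P15:58, R10:46, A8:41, P9:34, P20:23, D28:22}
add E26 (QoS class 33) → {P15:58, R10:46, A8:41, P9:34, E26:33, P20:23, D28:22}
update A8 to QoS class 36 → {P15:58, R10:46, A8:36, P9:34, E26:33, P20:23, D28:22}
update R10 to QoS class 60 → {R10:60, P15:58, A8:36, P9:34, E26:33, P20:23, D28:22}
add P7 (QoS class 30) → {R10:60, P15:58, A8:36, P9:34, E26:33, P7:30, P20:23, D28:22}
update P20 to QoS class 57 → {R10:60, P15:58, P20:57, A8:36, P9:34, E26:33, P7:30, D28:22}
forward next packet → R10; now {P15:58, P20:57, A8:36, P9:34, E26:33, P7:30, D28:22}
forward next packet → P15; now {P20:57, A8:36, P9:34, E26:33, P7:30, D28:22}
forward next packet → P20; now {A8:36, P9:34, E26:33, P7:30, D28:22}
forward next packet → A8; now {P9:34, E26:33, P7:30, D28:22}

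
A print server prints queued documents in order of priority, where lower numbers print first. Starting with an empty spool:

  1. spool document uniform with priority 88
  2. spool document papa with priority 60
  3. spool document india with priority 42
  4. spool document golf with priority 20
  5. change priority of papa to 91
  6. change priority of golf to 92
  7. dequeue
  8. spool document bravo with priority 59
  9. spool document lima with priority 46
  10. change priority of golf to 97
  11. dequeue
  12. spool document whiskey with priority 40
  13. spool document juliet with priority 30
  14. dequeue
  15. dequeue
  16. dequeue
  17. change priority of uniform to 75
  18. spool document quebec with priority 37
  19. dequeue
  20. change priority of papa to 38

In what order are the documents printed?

[india, lima, juliet, whiskey, bravo, quebec]

add uniform (priority 88) → {uniform:88}
add papa (priority 60) → {papa:60, uniform:88}
add india (priority 42) → {india:42, papa:60, uniform:88}
add golf (priority 20) → {golf:20, india:42, papa:60, uniform:88}
update papa to priority 91 → {golf:20, india:42, uniform:88, papa:91}
update golf to priority 92 → {india:42, uniform:88, papa:91, golf:92}
dequeue → india; now {uniform:88, papa:91, golf:92}
add bravo (priority 59) → {bravo:59, uniform:88, papa:91, golf:92}
add lima (priority 46) → {lima:46, bravo:59, uniform:88, papa:91, golf:92}
update golf to priority 97 → {lima:46, bravo:59, uniform:88, papa:91, golf:97}
dequeue → lima; now {bravo:59, uniform:88, papa:91, golf:97}
add whiskey (priority 40) → {whiskey:40, bravo:59, uniform:88, papa:91, golf:97}
add juliet (priority 30) → {juliet:30, whiskey:40, bravo:59, uniform:88, papa:91, golf:97}
dequeue → juliet; now {whiskey:40, bravo:59, uniform:88, papa:91, golf:97}
dequeue → whiskey; now {bravo:59, uniform:88, papa:91, golf:97}
dequeue → bravo; now {uniform:88, papa:91, golf:97}
update uniform to priority 75 → {uniform:75, papa:91, golf:97}
add quebec (priority 37) → {quebec:37, uniform:75, papa:91, golf:97}
dequeue → quebec; now {uniform:75, papa:91, golf:97}
update papa to priority 38 → {papa:38, uniform:75, golf:97}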